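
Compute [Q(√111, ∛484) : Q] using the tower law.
[Q(√111, ∛484) : Q] = 6

Let L = Q(√111, ∛484). Since Q(√111) ⊂ L and [Q(√111):Q] = 2, the tower law gives 2 | [L:Q]. Likewise Q(∛484) ⊂ L with [Q(∛484):Q] = 3 (because 484 is not a perfect cube), so 3 | [L:Q]. As gcd(2,3) = 1, [L:Q] is divisible by 6. Conversely L is generated over Q by √111 and ∛484, so [L:Q] ≤ 2·3 = 6. Therefore [Q(√111, ∛484) : Q] = 6.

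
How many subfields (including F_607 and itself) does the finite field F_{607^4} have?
F_{607^4} has 3 subfields

The subfields of F_{p^n} are exactly the fields F_{p^d} for d | n (each is the fixed field of the unique index-d subgroup of Gal(F_{p^n}/F_p) ≅ Z/nZ). The divisors of n = 4 are {1, 2, 4}, giving 3 subfields: F_{607^1}, F_{607^2}, F_{607^4}.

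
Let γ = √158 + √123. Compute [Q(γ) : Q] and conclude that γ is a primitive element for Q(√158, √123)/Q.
[Q(γ) : Q] = 4 (equivalently, Q(γ) = Q(√158, √123))

Obviously Q(γ) ⊆ Q(√158, √123), and [Q(√158, √123):Q] = 4 (since 158, 123 are distinct squarefree integers > 1 with 19434 not a perfect square). To show equality we compute the minimal polynomial of γ. From γ = √158 + √123: γ^2 = 158 + 2√(19434) + 123 = 281 + 2√(19434), so γ^2 - 281 = 2√(19434); squaring, (γ^2 - 281)^2 = 4·19434, i.e. γ^4 - 562γ^2 + 78961 - 77736 = 0, i.e. γ^4 - 562γ^2 + 1225 = 0. So γ is a root of x^4 - 562x^2 + 1225. This polynomial is irreducible over Q: it has no rational root (each ±√158 ± √123 is irrational), and any factorization into two quadratics over Q would force √(19434) ∈ Q (pairing opposite roots) or √158, √123 ∈ Q (other pairings), all impossible. Hence [Q(γ):Q] = 4 = [Q(√158, √123):Q], so Q(γ) = Q(√158, √123).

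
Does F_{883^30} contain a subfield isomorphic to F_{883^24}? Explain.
No: F_{883^24} is not a subfield of F_{883^30}

F_{p^m} embeds in F_{p^n} iff m | n. Here 24 ∤ 30 (since 30 = 1·24 + 6 with remainder 6 ≠ 0), so F_{883^24} is not a subfield of F_{883^30}. Equivalently: if it were, the tower law would give 24 = [F_{883^24}:F_883] dividing [F_{883^30}:F_883] = 30, contradiction.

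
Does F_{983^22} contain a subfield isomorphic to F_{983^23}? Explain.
No: F_{983^23} is not a subfield of F_{983^22}

F_{p^m} embeds in F_{p^n} iff m | n. Here 23 ∤ 22 (since 22 = 0·23 + 22 with remainder 22 ≠ 0), so F_{983^23} is not a subfield of F_{983^22}. Equivalently: if it were, the tower law would give 23 = [F_{983^23}:F_983] dividing [F_{983^22}:F_983] = 22, contradiction.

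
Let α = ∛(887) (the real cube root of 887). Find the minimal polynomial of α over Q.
m_α(x) = x^3 - 887

α satisfies α^3 = 887, so x^3 - 887 annihilates α. By the rational root test, a rational root p/q (in lowest terms) of x^3 - 887 would satisfy p^3 = 887 q^3, forcing q = 1 and p^3 = 887; but 887 is not a perfect cube, contradiction. A monic cubic over Q with no rational root is irreducible (any nontrivial factorization would include a linear factor). Hence x^3 - 887 is the minimal polynomial of α, and in particular [Q(α):Q] = 3.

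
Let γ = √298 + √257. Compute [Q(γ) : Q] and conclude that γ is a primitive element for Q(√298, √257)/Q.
[Q(γ) : Q] = 4 (equivalently, Q(γ) = Q(√298, √257))

Obviously Q(γ) ⊆ Q(√298, √257), and [Q(√298, √257):Q] = 4 (since 298, 257 are distinct squarefree integers > 1 with 76586 not a perfect square). To show equality we compute the minimal polynomial of γ. From γ = √298 + √257: γ^2 = 298 + 2√(76586) + 257 = 555 + 2√(76586), so γ^2 - 555 = 2√(76586); squaring, (γ^2 - 555)^2 = 4·76586, i.e. γ^4 - 1110γ^2 + 308025 - 306344 = 0, i.e. γ^4 - 1110γ^2 + 1681 = 0. So γ is a root of x^4 - 1110x^2 + 1681. This polynomial is irreducible over Q: it has no rational root (each ±√298 ± √257 is irrational), and any factorization into two quadratics over Q would force √(76586) ∈ Q (pairing opposite roots) or √298, √257 ∈ Q (other pairings), all impossible. Hence [Q(γ):Q] = 4 = [Q(√298, √257):Q], so Q(γ) = Q(√298, √257).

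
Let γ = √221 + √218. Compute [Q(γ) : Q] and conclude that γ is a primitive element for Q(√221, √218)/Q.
[Q(γ) : Q] = 4 (equivalently, Q(γ) = Q(√221, √218))

Obviously Q(γ) ⊆ Q(√221, √218), and [Q(√221, √218):Q] = 4 (since 221, 218 are distinct squarefree integers > 1 with 48178 not a perfect square). To show equality we compute the minimal polynomial of γ. From γ = √221 + √218: γ^2 = 221 + 2√(48178) + 218 = 439 + 2√(48178), so γ^2 - 439 = 2√(48178); squaring, (γ^2 - 439)^2 = 4·48178, i.e. γ^4 - 878γ^2 + 192721 - 192712 = 0, i.e. γ^4 - 878γ^2 + 9 = 0. So γ is a root of x^4 - 878x^2 + 9. This polynomial is irreducible over Q: it has no rational root (each ±√221 ± √218 is irrational), and any factorization into two quadratics over Q would force √(48178) ∈ Q (pairing opposite roots) or √221, √218 ∈ Q (other pairings), all impossible. Hence [Q(γ):Q] = 4 = [Q(√221, √218):Q], so Q(γ) = Q(√221, √218).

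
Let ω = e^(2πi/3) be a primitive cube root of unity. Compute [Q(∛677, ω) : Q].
[Q(∛677, ω) : Q] = 6

[Q(∛677):Q] = 3 (min poly x^3 - 677, irreducible since 677 is not a perfect cube). [Q(ω):Q] = 2 (min poly x^2 + x + 1). Since Q(∛677) ⊂ R and ω ∉ R, we have ω ∉ Q(∛677), so x^2 + x + 1 remains irreducible over Q(∛677) and [Q(∛677, ω) : Q(∛677)] = 2. By the tower law, [Q(∛677, ω) : Q] = 3 · 2 = 6. (In fact Q(∛677, ω) is the splitting field of x^3 - 677 over Q.)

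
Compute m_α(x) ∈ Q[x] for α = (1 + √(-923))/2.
m_α(x) = x^2 - x + 231

From 2α - 1 = √(-923), squaring gives (2α - 1)^2 = -923, i.e. 4α^2 - 4α + 1 = -923, so α^2 - α + (1 + 923)/4 = 0. Since -923 ≡ 1 (mod 4), (1 + 923)/4 = 231 ∈ Z. The polynomial x^2 - x + 231 has discriminant 1 - 4·(231) = -923, which is not a perfect square in Q (d = -923 is squarefree and ≠ 1), so x^2 - x + 231 is irreducible over Q. It is the minimal polynomial of α.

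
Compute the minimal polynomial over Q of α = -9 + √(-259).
m_α(x) = x^2 + 18x + 340

From α + 9 = √(-259), squaring gives (α + 9)^2 = -259, i.e. α^2 + 18α + 81 = -259, so α^2 + 18α + 340 = 0. The discriminant of x^2 + 18x + 340 is (18)^2 - 4·(340) = 324 - 1360 = -1036, and 4·(-259) is not a perfect square in Q since -259 is squarefree and ≠ 1. Hence x^2 + 18x + 340 is irreducible over Q and is the minimal polynomial of α.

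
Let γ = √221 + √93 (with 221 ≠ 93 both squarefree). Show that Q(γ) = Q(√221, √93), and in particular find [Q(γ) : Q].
[Q(γ) : Q] = 4 (equivalently, Q(γ) = Q(√221, √93))

Obviously Q(γ) ⊆ Q(√221, √93), and [Q(√221, √93):Q] = 4 (since 221, 93 are distinct squarefree integers > 1 with 20553 not a perfect square). To show equality we compute the minimal polynomial of γ. From γ = √221 + √93: γ^2 = 221 + 2√(20553) + 93 = 314 + 2√(20553), so γ^2 - 314 = 2√(20553); squaring, (γ^2 - 314)^2 = 4·20553, i.e. γ^4 - 628γ^2 + 98596 - 82212 = 0, i.e. γ^4 - 628γ^2 + 16384 = 0. So γ is a root of x^4 - 628x^2 + 16384. This polynomial is irreducible over Q: it has no rational root (each ±√221 ± √93 is irrational), and any factorization into two quadratics over Q would force √(20553) ∈ Q (pairing opposite roots) or √221, √93 ∈ Q (other pairings), all impossible. Hence [Q(γ):Q] = 4 = [Q(√221, √93):Q], so Q(γ) = Q(√221, √93).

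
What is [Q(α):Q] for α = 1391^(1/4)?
[Q(α):Q] = 4

α is a root of x^4 - 1391. By Eisenstein's criterion at the prime p = 13 (which divides the constant term 1391 but p^2 = 169 does not, since 1391 is squarefree), x^4 - 1391 is irreducible over Q. Hence [Q(α):Q] = 4.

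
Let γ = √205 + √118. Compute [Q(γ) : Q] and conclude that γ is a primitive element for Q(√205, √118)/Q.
[Q(γ) : Q] = 4 (equivalently, Q(γ) = Q(√205, √118))

Obviously Q(γ) ⊆ Q(√205, √118), and [Q(√205, √118):Q] = 4 (since 205, 118 are distinct squarefree integers > 1 with 24190 not a perfect square). To show equality we compute the minimal polynomial of γ. From γ = √205 + √118: γ^2 = 205 + 2√(24190) + 118 = 323 + 2√(24190), so γ^2 - 323 = 2√(24190); squaring, (γ^2 - 323)^2 = 4·24190, i.e. γ^4 - 646γ^2 + 104329 - 96760 = 0, i.e. γ^4 - 646γ^2 + 7569 = 0. So γ is a root of x^4 - 646x^2 + 7569. This polynomial is irreducible over Q: it has no rational root (each ±√205 ± √118 is irrational), and any factorization into two quadratics over Q would force √(24190) ∈ Q (pairing opposite roots) or √205, √118 ∈ Q (other pairings), all impossible. Hence [Q(γ):Q] = 4 = [Q(√205, √118):Q], so Q(γ) = Q(√205, √118).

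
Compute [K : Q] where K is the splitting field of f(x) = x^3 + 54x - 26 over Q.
[K : Q] = 6

By the rational root test, any rational root of the monic integer polynomial f(x) = x^3 + 54x - 26 must be an integer dividing the constant term -26, i.e. one of ±{1, 2, 13, 26}. Evaluating: f(1) = 29, f(-1) = -81, f(2) = 90, f(-2) = -142, f(13) = 2873, f(-13) = -2925, f(26) = 18954, f(-26) = -19006; none is 0, so f has no rational root and is therefore irreducible over Q (a cubic with no linear factor over a field is irreducible). For an irreducible cubic, the Galois group is A_3 or S_3 according as the discriminant disc(f) = -4a^3 - 27b^2 = -4·(54)^3 - 27·(-26)^2 = -648108 is or is not a square in Q. Here disc(f) = -648108 is not a perfect square in Q, so the Galois group of f over Q is not contained in A_3 and must be all of S_3. The splitting field has degree |S_3| = 6 over Q, so [K : Q] = 6.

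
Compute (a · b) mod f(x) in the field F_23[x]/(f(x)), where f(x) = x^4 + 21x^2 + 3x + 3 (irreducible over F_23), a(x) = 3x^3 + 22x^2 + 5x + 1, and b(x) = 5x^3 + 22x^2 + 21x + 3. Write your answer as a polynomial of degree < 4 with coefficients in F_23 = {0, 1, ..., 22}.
a · b ≡ 19x^3 + 19x^2 + 2x + 14 (mod f(x))

Multiply in F_23[x]: a(x)·b(x) = (3x^3 + 22x^2 + 5x + 1)·(5x^3 + 22x^2 + 21x + 3) = 15x^6 + 15x^5 + 20x^4 + 11x^3 + 9x^2 + 13x + 3. This has degree ≥ 4, so divide by f(x) over F_23: 15x^6 + 15x^5 + 20x^4 + 11x^3 + 9x^2 + 13x + 3 = (15x^2 + 15x + 4)·(x^4 + 21x^2 + 3x + 3) + (19x^3 + 19x^2 + 2x + 14). Hence a·b ≡ 19x^3 + 19x^2 + 2x + 14 (mod f). (F_23[x]/(f) is a field with 23^4 = 279841 elements since f is irreducible of degree 4.)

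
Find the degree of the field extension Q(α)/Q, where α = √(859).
[Q(α):Q] = 2

[Q(α):Q] equals the degree of the minimal polynomial of α. Here α^2 = 859 and x^2 - 859 is irreducible (d = 859 is squarefree, ≠ 1, hence not a square), so deg(m_α) = 2. Thus [Q(α):Q] = 2.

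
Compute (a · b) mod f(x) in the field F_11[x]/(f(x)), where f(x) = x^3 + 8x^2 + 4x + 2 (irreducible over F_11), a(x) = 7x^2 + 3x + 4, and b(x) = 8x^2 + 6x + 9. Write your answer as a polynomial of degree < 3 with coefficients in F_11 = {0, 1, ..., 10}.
a · b ≡ 8x^2 + 4x + 8 (mod f(x))

Multiply in F_11[x]: a(x)·b(x) = (7x^2 + 3x + 4)·(8x^2 + 6x + 9) = x^4 + 3x^2 + 7x + 3. This has degree ≥ 3, so divide by f(x) over F_11: x^4 + 3x^2 + 7x + 3 = (x + 3)·(x^3 + 8x^2 + 4x + 2) + (8x^2 + 4x + 8). Hence a·b ≡ 8x^2 + 4x + 8 (mod f). (F_11[x]/(f) is a field with 11^3 = 1331 elements since f is irreducible of degree 3.)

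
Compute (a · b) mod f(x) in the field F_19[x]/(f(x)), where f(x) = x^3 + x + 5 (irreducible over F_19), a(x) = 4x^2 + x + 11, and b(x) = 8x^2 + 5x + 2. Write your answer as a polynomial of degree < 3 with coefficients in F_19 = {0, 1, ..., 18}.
a · b ≡ 12x^2 + 2x + 15 (mod f(x))

Multiply in F_19[x]: a(x)·b(x) = (4x^2 + x + 11)·(8x^2 + 5x + 2) = 13x^4 + 9x^3 + 6x^2 + 3. This has degree ≥ 3, so divide by f(x) over F_19: 13x^4 + 9x^3 + 6x^2 + 3 = (13x + 9)·(x^3 + x + 5) + (12x^2 + 2x + 15). Hence a·b ≡ 12x^2 + 2x + 15 (mod f). (F_19[x]/(f) is a field with 19^3 = 6859 elements since f is irreducible of degree 3.)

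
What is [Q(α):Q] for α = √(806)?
[Q(α):Q] = 2

[Q(α):Q] equals the degree of the minimal polynomial of α. Here α^2 = 806 and x^2 - 806 is irreducible (d = 806 is squarefree, ≠ 1, hence not a square), so deg(m_α) = 2. Thus [Q(α):Q] = 2.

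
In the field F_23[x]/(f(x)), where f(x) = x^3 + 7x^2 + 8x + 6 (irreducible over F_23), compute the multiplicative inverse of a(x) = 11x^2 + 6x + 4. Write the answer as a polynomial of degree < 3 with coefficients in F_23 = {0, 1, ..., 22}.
a(x)^(-1) ≡ 19x^2 + 4x + 15 (mod f(x))

Since f is irreducible over F_23, F_23[x]/(f) is a field and a(x) ≠ 0 has an inverse. Apply the extended Euclidean algorithm to f(x) and a(x) in F_23[x]: f(x) = (21x + 8)·a(x) + (14x + 20);  a(x) = (9x + 4)·(14x + 20) + (16). The last nonzero remainder is the constant 16 = gcd(f, a) in F_23. Back-substituting through the division chain expresses 16 = s(x)·a(x) + t(x)·f(x) with s(x) ≡ 5x^2 + 18x + 10 (mod f), so (5x^2 + 18x + 10)·a(x) ≡ 16 (mod f). Multiplying by 16^(-1) ≡ 13 in F_23 gives a(x)^(-1) ≡ 13·(5x^2 + 18x + 10) ≡ 19x^2 + 4x + 15 (mod f). Check: (11x^2 + 6x + 4)·(19x^2 + 4x + 15) = 2x^4 + 20x^3 + 12x^2 + 14x + 14 ≡ 1 (mod x^3 + 7x^2 + 8x + 6).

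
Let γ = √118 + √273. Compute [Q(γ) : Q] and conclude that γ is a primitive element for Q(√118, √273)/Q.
[Q(γ) : Q] = 4 (equivalently, Q(γ) = Q(√118, √273))

Obviously Q(γ) ⊆ Q(√118, √273), and [Q(√118, √273):Q] = 4 (since 118, 273 are distinct squarefree integers > 1 with 32214 not a perfect square). To show equality we compute the minimal polynomial of γ. From γ = √118 + √273: γ^2 = 118 + 2√(32214) + 273 = 391 + 2√(32214), so γ^2 - 391 = 2√(32214); squaring, (γ^2 - 391)^2 = 4·32214, i.e. γ^4 - 782γ^2 + 152881 - 128856 = 0, i.e. γ^4 - 782γ^2 + 24025 = 0. So γ is a root of x^4 - 782x^2 + 24025. This polynomial is irreducible over Q: it has no rational root (each ±√118 ± √273 is irrational), and any factorization into two quadratics over Q would force √(32214) ∈ Q (pairing opposite roots) or √118, √273 ∈ Q (other pairings), all impossible. Hence [Q(γ):Q] = 4 = [Q(√118, √273):Q], so Q(γ) = Q(√118, √273).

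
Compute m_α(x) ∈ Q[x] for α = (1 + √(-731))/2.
m_α(x) = x^2 - x + 183

From 2α - 1 = √(-731), squaring gives (2α - 1)^2 = -731, i.e. 4α^2 - 4α + 1 = -731, so α^2 - α + (1 + 731)/4 = 0. Since -731 ≡ 1 (mod 4), (1 + 731)/4 = 183 ∈ Z. The polynomial x^2 - x + 183 has discriminant 1 - 4·(183) = -731, which is not a perfect square in Q (d = -731 is squarefree and ≠ 1), so x^2 - x + 183 is irreducible over Q. It is the minimal polynomial of α.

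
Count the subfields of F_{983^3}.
F_{983^3} has 2 subfields

The subfields of F_{p^n} are exactly the fields F_{p^d} for d | n (each is the fixed field of the unique index-d subgroup of Gal(F_{p^n}/F_p) ≅ Z/nZ). The divisors of n = 3 are {1, 3}, giving 2 subfields: F_{983^1}, F_{983^3}.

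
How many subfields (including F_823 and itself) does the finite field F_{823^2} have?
F_{823^2} has 2 subfields

The subfields of F_{p^n} are exactly the fields F_{p^d} for d | n (each is the fixed field of the unique index-d subgroup of Gal(F_{p^n}/F_p) ≅ Z/nZ). The divisors of n = 2 are {1, 2}, giving 2 subfields: F_{823^1}, F_{823^2}.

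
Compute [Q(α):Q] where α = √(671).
[Q(α):Q] = 2

[Q(α):Q] equals the degree of the minimal polynomial of α. Here α^2 = 671 and x^2 - 671 is irreducible (d = 671 is squarefree, ≠ 1, hence not a square), so deg(m_α) = 2. Thus [Q(α):Q] = 2.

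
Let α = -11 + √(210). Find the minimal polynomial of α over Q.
m_α(x) = x^2 + 22x - 89

From α + 11 = √(210), squaring gives (α + 11)^2 = 210, i.e. α^2 + 22α + 121 = 210, so α^2 + 22α - 89 = 0. The discriminant of x^2 + 22x - 89 is (22)^2 - 4·(-89) = 484 + 356 = 840, and 4·(210) is not a perfect square in Q since 210 is squarefree and ≠ 1. Hence x^2 + 22x - 89 is irreducible over Q and is the minimal polynomial of α.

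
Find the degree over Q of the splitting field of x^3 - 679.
[K : Q] = 6

The roots of x^3 - 679 are ∛679, ω∛679, ω^2∛679 where ω = e^(2πi/3) is a primitive cube root of unity, so K = Q(∛679, ω). Now [Q(∛679):Q] = 3 (since 679 is not a perfect cube, x^3 - 679 is irreducible) and [Q(ω):Q] = 2. Both 2 and 3 divide [K:Q], and [K:Q] ≤ 3·2 = 6, so [K:Q] = 6. (Equivalently: Q(∛679) ⊂ R but ω ∉ R, so [K : Q(∛679)] = 2.)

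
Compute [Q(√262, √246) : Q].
[Q(√262, √246) : Q] = 4

[Q(√262):Q] = 2 (min poly x^2 - 262, irreducible since 262 is squarefree > 1). For the top step, suppose √246 ∈ Q(√262), say √246 = c + d√262 with c, d ∈ Q. Squaring: 246 = c^2 + 262d^2 + 2cd√262. Since √262 ∉ Q this forces 2cd = 0. If d = 0 then √246 = c ∈ Q, contradicting 246 squarefree > 1. If c = 0 then 246 = 262d^2, so 262·246 = (262d)^2 is a perfect square in Q — but 262·246 = 64452 is not a perfect square (since 262 and 246 are distinct squarefree integers). Contradiction. Hence √246 ∉ Q(√262), so x^2 - 246 stays irreducible over Q(√262) and [Q(√262, √246) : Q(√262)] = 2. By the tower law, [Q(√262, √246) : Q] = 2 · 2 = 4.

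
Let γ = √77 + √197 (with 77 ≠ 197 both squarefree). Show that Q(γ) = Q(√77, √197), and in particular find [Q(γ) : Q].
[Q(γ) : Q] = 4 (equivalently, Q(γ) = Q(√77, √197))

Obviously Q(γ) ⊆ Q(√77, √197), and [Q(√77, √197):Q] = 4 (since 77, 197 are distinct squarefree integers > 1 with 15169 not a perfect square). To show equality we compute the minimal polynomial of γ. From γ = √77 + √197: γ^2 = 77 + 2√(15169) + 197 = 274 + 2√(15169), so γ^2 - 274 = 2√(15169); squaring, (γ^2 - 274)^2 = 4·15169, i.e. γ^4 - 548γ^2 + 75076 - 60676 = 0, i.e. γ^4 - 548γ^2 + 14400 = 0. So γ is a root of x^4 - 548x^2 + 14400. This polynomial is irreducible over Q: it has no rational root (each ±√77 ± √197 is irrational), and any factorization into two quadratics over Q would force √(15169) ∈ Q (pairing opposite roots) or √77, √197 ∈ Q (other pairings), all impossible. Hence [Q(γ):Q] = 4 = [Q(√77, √197):Q], so Q(γ) = Q(√77, √197).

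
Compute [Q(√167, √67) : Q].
[Q(√167, √67) : Q] = 4

[Q(√167):Q] = 2 (min poly x^2 - 167, irreducible since 167 is squarefree > 1). For the top step, suppose √67 ∈ Q(√167), say √67 = c + d√167 with c, d ∈ Q. Squaring: 67 = c^2 + 167d^2 + 2cd√167. Since √167 ∉ Q this forces 2cd = 0. If d = 0 then √67 = c ∈ Q, contradicting 67 squarefree > 1. If c = 0 then 67 = 167d^2, so 167·67 = (167d)^2 is a perfect square in Q — but 167·67 = 11189 is not a perfect square (since 167 and 67 are distinct squarefree integers). Contradiction. Hence √67 ∉ Q(√167), so x^2 - 67 stays irreducible over Q(√167) and [Q(√167, √67) : Q(√167)] = 2. By the tower law, [Q(√167, √67) : Q] = 2 · 2 = 4.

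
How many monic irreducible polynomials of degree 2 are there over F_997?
There are 496506 monic irreducible polynomials of degree 2 over F_997

Each element of F_{997^2} that lies in no proper subfield is a root of exactly one monic irreducible of degree 2 over F_997, and each such polynomial has 2 distinct roots in F_{997^2}. By Möbius inversion the count is N_997(2) = (1/2) Σ_{d|2} μ(2/d) · 997^d = (1/2)(μ(2)·997^1 + μ(1)·997^2) = 993012/2 = 496506.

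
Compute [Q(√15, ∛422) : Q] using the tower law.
[Q(√15, ∛422) : Q] = 6

Let L = Q(√15, ∛422). Since Q(√15) ⊂ L and [Q(√15):Q] = 2, the tower law gives 2 | [L:Q]. Likewise Q(∛422) ⊂ L with [Q(∛422):Q] = 3 (because 422 is not a perfect cube), so 3 | [L:Q]. As gcd(2,3) = 1, [L:Q] is divisible by 6. Conversely L is generated over Q by √15 and ∛422, so [L:Q] ≤ 2·3 = 6. Therefore [Q(√15, ∛422) : Q] = 6.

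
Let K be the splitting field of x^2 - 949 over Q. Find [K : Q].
[K : Q] = 2

f(x) = x^2 - 949 factors as (x - √949)(x + √949). The splitting field is K = Q(√949). Since 949 is squarefree and > 1, it is not a perfect square, so x^2 - 949 is irreducible over Q and [Q(√949) : Q] = 2. Hence [K : Q] = 2.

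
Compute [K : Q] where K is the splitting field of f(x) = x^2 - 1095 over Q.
[K : Q] = 2

f(x) = x^2 - 1095 factors as (x - √1095)(x + √1095). The splitting field is K = Q(√1095). Since 1095 is squarefree and > 1, it is not a perfect square, so x^2 - 1095 is irreducible over Q and [Q(√1095) : Q] = 2. Hence [K : Q] = 2.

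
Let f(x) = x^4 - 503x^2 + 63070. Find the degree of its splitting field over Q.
[K : Q] = 4

Solving the quadratic in x^2: x^2 = (503 ± √(503^2 - 4·63070))/2 = (503 ± √729)/2 = (503 ± 27)/2, giving x^2 = 238 or x^2 = 265. So f(x) = (x^2 - 238)(x^2 - 265) and the roots of f are ±√238, ±√265. Hence the splitting field is K = Q(√238, √265). Since 238 and 265 are distinct squarefree integers > 1, their product 63070 is not a perfect square, so √265 ∉ Q(√238). By the tower law [K:Q] = [Q(√238,√265):Q(√238)] · [Q(√238):Q] = 2 · 2 = 4.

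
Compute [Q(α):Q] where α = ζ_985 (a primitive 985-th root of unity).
[Q(α):Q] = 784

The minimal polynomial of ζ_985 over Q is the 985-th cyclotomic polynomial Φ_985(x), which is irreducible over Q and has degree φ(985) = 784. Hence [Q(α):Q] = φ(985) = 784.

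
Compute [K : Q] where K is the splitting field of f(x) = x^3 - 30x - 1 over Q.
[K : Q] = 6

By the rational root test, any rational root of the monic integer polynomial f(x) = x^3 - 30x - 1 must be an integer dividing the constant term -1, i.e. one of ±{1}. Evaluating: f(1) = -30, f(-1) = 28; none is 0, so f has no rational root and is therefore irreducible over Q (a cubic with no linear factor over a field is irreducible). For an irreducible cubic, the Galois group is A_3 or S_3 according as the discriminant disc(f) = -4a^3 - 27b^2 = -4·(-30)^3 - 27·(-1)^2 = 107973 is or is not a square in Q. Here disc(f) = 107973 is not a perfect square in Q, so the Galois group of f over Q is not contained in A_3 and must be all of S_3. The splitting field has degree |S_3| = 6 over Q, so [K : Q] = 6.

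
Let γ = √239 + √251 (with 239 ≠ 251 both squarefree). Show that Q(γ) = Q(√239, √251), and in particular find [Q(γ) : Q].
[Q(γ) : Q] = 4 (equivalently, Q(γ) = Q(√239, √251))

Obviously Q(γ) ⊆ Q(√239, √251), and [Q(√239, √251):Q] = 4 (since 239, 251 are distinct squarefree integers > 1 with 59989 not a perfect square). To show equality we compute the minimal polynomial of γ. From γ = √239 + √251: γ^2 = 239 + 2√(59989) + 251 = 490 + 2√(59989), so γ^2 - 490 = 2√(59989); squaring, (γ^2 - 490)^2 = 4·59989, i.e. γ^4 - 980γ^2 + 240100 - 239956 = 0, i.e. γ^4 - 980γ^2 + 144 = 0. So γ is a root of x^4 - 980x^2 + 144. This polynomial is irreducible over Q: it has no rational root (each ±√239 ± √251 is irrational), and any factorization into two quadratics over Q would force √(59989) ∈ Q (pairing opposite roots) or √239, √251 ∈ Q (other pairings), all impossible. Hence [Q(γ):Q] = 4 = [Q(√239, √251):Q], so Q(γ) = Q(√239, √251).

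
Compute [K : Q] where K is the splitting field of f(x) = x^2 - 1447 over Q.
[K : Q] = 2

f(x) = x^2 - 1447 factors as (x - √1447)(x + √1447). The splitting field is K = Q(√1447). Since 1447 is squarefree and > 1, it is not a perfect square, so x^2 - 1447 is irreducible over Q and [Q(√1447) : Q] = 2. Hence [K : Q] = 2.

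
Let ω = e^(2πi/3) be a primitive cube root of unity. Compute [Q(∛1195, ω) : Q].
[Q(∛1195, ω) : Q] = 6

[Q(∛1195):Q] = 3 (min poly x^3 - 1195, irreducible since 1195 is not a perfect cube). [Q(ω):Q] = 2 (min poly x^2 + x + 1). Since Q(∛1195) ⊂ R and ω ∉ R, we have ω ∉ Q(∛1195), so x^2 + x + 1 remains irreducible over Q(∛1195) and [Q(∛1195, ω) : Q(∛1195)] = 2. By the tower law, [Q(∛1195, ω) : Q] = 3 · 2 = 6. (In fact Q(∛1195, ω) is the splitting field of x^3 - 1195 over Q.)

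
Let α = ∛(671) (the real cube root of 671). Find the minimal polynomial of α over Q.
m_α(x) = x^3 - 671

α satisfies α^3 = 671, so x^3 - 671 annihilates α. By the rational root test, a rational root p/q (in lowest terms) of x^3 - 671 would satisfy p^3 = 671 q^3, forcing q = 1 and p^3 = 671; but 671 is not a perfect cube, contradiction. A monic cubic over Q with no rational root is irreducible (any nontrivial factorization would include a linear factor). Hence x^3 - 671 is the minimal polynomial of α, and in particular [Q(α):Q] = 3.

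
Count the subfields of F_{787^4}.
F_{787^4} has 3 subfields

The subfields of F_{p^n} are exactly the fields F_{p^d} for d | n (each is the fixed field of the unique index-d subgroup of Gal(F_{p^n}/F_p) ≅ Z/nZ). The divisors of n = 4 are {1, 2, 4}, giving 3 subfields: F_{787^1}, F_{787^2}, F_{787^4}.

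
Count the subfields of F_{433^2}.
F_{433^2} has 2 subfields

The subfields of F_{p^n} are exactly the fields F_{p^d} for d | n (each is the fixed field of the unique index-d subgroup of Gal(F_{p^n}/F_p) ≅ Z/nZ). The divisors of n = 2 are {1, 2}, giving 2 subfields: F_{433^1}, F_{433^2}.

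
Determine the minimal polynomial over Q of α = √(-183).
m_α(x) = x^2 + 183

α satisfies α^2 + 183 = 0, so x^2 + 183 annihilates α. Since d = -183 is squarefree and ≠ 1, it is not a perfect square in Q, so x^2 + 183 has no rational root and is therefore irreducible over Q (a degree-2 polynomial over a field is irreducible iff it has no root). Hence m_α(x) = x^2 + 183.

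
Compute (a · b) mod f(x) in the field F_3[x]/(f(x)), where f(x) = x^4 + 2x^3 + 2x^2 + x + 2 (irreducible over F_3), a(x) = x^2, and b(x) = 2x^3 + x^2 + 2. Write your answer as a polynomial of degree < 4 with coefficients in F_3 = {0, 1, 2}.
a · b ≡ 2x^3 + 2x (mod f(x))

Multiply in F_3[x]: a(x)·b(x) = (x^2)·(2x^3 + x^2 + 2) = 2x^5 + x^4 + 2x^2. This has degree ≥ 4, so divide by f(x) over F_3: 2x^5 + x^4 + 2x^2 = (2x)·(x^4 + 2x^3 + 2x^2 + x + 2) + (2x^3 + 2x). Hence a·b ≡ 2x^3 + 2x (mod f). (F_3[x]/(f) is a field with 3^4 = 81 elements since f is irreducible of degree 4.)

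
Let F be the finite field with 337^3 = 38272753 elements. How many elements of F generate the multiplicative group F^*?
There are φ(38272752) = 10668672 primitive elements

F_q^* is cyclic of order q - 1 = 38272752. A cyclic group of order m has exactly φ(m) generators. Here m = 38272752 = 2^4 · 3^2 · 7 · 43 · 883, so the number of primitive elements is φ(38272752) = 10668672.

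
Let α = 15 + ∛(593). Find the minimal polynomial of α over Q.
m_α(x) = x^3 - 45x^2 + 675x - 3968

Set β = α - 15 = ∛(593), so β^3 = 593. Then (α - 15)^3 - 593 = 0, i.e. α is a root of g(x) = (x - 15)^3 - 593 = x^3 - 45x^2 + 675x - 3968. Since g(x) = h(x - 15) where h(x) = x^3 - 593, and h is irreducible over Q (because 593 is not a perfect cube, so h has no rational root, and a monic cubic with no rational root is irreducible), g is also irreducible (irreducibility is preserved under the substitution x → x - 15). Hence m_α(x) = x^3 - 45x^2 + 675x - 3968.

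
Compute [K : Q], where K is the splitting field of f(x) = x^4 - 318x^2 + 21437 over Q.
[K : Q] = 4

Solving the quadratic in x^2: x^2 = (318 ± √(318^2 - 4·21437))/2 = (318 ± √15376)/2 = (318 ± 124)/2, giving x^2 = 221 or x^2 = 97. So f(x) = (x^2 - 221)(x^2 - 97) and the roots of f are ±√221, ±√97. Hence the splitting field is K = Q(√221, √97). Since 221 and 97 are distinct squarefree integers > 1, their product 21437 is not a perfect square, so √97 ∉ Q(√221). By the tower law [K:Q] = [Q(√221,√97):Q(√221)] · [Q(√221):Q] = 2 · 2 = 4.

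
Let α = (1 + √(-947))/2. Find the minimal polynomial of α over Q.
m_α(x) = x^2 - x + 237

From 2α - 1 = √(-947), squaring gives (2α - 1)^2 = -947, i.e. 4α^2 - 4α + 1 = -947, so α^2 - α + (1 + 947)/4 = 0. Since -947 ≡ 1 (mod 4), (1 + 947)/4 = 237 ∈ Z. The polynomial x^2 - x + 237 has discriminant 1 - 4·(237) = -947, which is not a perfect square in Q (d = -947 is squarefree and ≠ 1), so x^2 - x + 237 is irreducible over Q. It is the minimal polynomial of α.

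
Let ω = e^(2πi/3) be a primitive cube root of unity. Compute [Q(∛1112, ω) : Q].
[Q(∛1112, ω) : Q] = 6

[Q(∛1112):Q] = 3 (min poly x^3 - 1112, irreducible since 1112 is not a perfect cube). [Q(ω):Q] = 2 (min poly x^2 + x + 1). Since Q(∛1112) ⊂ R and ω ∉ R, we have ω ∉ Q(∛1112), so x^2 + x + 1 remains irreducible over Q(∛1112) and [Q(∛1112, ω) : Q(∛1112)] = 2. By the tower law, [Q(∛1112, ω) : Q] = 3 · 2 = 6. (In fact Q(∛1112, ω) is the splitting field of x^3 - 1112 over Q.)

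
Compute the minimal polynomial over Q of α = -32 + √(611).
m_α(x) = x^2 + 64x + 413

From α + 32 = √(611), squaring gives (α + 32)^2 = 611, i.e. α^2 + 64α + 1024 = 611, so α^2 + 64α + 413 = 0. The discriminant of x^2 + 64x + 413 is (64)^2 - 4·(413) = 4096 - 1652 = 2444, and 4·(611) is not a perfect square in Q since 611 is squarefree and ≠ 1. Hence x^2 + 64x + 413 is irreducible over Q and is the minimal polynomial of α.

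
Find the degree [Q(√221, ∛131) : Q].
[Q(√221, ∛131) : Q] = 6

Let L = Q(√221, ∛131). Since Q(√221) ⊂ L and [Q(√221):Q] = 2, the tower law gives 2 | [L:Q]. Likewise Q(∛131) ⊂ L with [Q(∛131):Q] = 3 (because 131 is not a perfect cube), so 3 | [L:Q]. As gcd(2,3) = 1, [L:Q] is divisible by 6. Conversely L is generated over Q by √221 and ∛131, so [L:Q] ≤ 2·3 = 6. Therefore [Q(√221, ∛131) : Q] = 6.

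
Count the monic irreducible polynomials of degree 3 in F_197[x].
There are 2548392 monic irreducible polynomials of degree 3 over F_197

Each element of F_{197^3} that lies in no proper subfield is a root of exactly one monic irreducible of degree 3 over F_197, and each such polynomial has 3 distinct roots in F_{197^3}. By Möbius inversion the count is N_197(3) = (1/3) Σ_{d|3} μ(3/d) · 197^d = (1/3)(μ(3)·197^1 + μ(1)·197^3) = 7645176/3 = 2548392.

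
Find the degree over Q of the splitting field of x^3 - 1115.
[K : Q] = 6

The roots of x^3 - 1115 are ∛1115, ω∛1115, ω^2∛1115 where ω = e^(2πi/3) is a primitive cube root of unity, so K = Q(∛1115, ω). Now [Q(∛1115):Q] = 3 (since 1115 is not a perfect cube, x^3 - 1115 is irreducible) and [Q(ω):Q] = 2. Both 2 and 3 divide [K:Q], and [K:Q] ≤ 3·2 = 6, so [K:Q] = 6. (Equivalently: Q(∛1115) ⊂ R but ω ∉ R, so [K : Q(∛1115)] = 2.)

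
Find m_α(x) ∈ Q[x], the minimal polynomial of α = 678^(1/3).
m_α(x) = x^3 - 678

α satisfies α^3 = 678, so x^3 - 678 annihilates α. By the rational root test, a rational root p/q (in lowest terms) of x^3 - 678 would satisfy p^3 = 678 q^3, forcing q = 1 and p^3 = 678; but 678 is not a perfect cube, contradiction. A monic cubic over Q with no rational root is irreducible (any nontrivial factorization would include a linear factor). Hence x^3 - 678 is the minimal polynomial of α, and in particular [Q(α):Q] = 3.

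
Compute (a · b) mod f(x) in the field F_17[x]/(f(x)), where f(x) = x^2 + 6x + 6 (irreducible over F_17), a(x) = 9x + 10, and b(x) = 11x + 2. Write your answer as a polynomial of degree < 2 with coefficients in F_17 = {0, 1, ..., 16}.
a · b ≡ 10x + 4 (mod f(x))

Multiply in F_17[x]: a(x)·b(x) = (9x + 10)·(11x + 2) = 14x^2 + 9x + 3. This has degree ≥ 2, so divide by f(x) over F_17: 14x^2 + 9x + 3 = (14)·(x^2 + 6x + 6) + (10x + 4). Hence a·b ≡ 10x + 4 (mod f). (F_17[x]/(f) is a field with 17^2 = 289 elements since f is irreducible of degree 2.)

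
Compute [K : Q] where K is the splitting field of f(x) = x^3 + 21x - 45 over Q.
[K : Q] = 6

By the rational root test, any rational root of the monic integer polynomial f(x) = x^3 + 21x - 45 must be an integer dividing the constant term -45, i.e. one of ±{1, 3, 5, 9, 15, 45}. Evaluating: f(1) = -23, f(-1) = -67, f(3) = 45, f(-3) = -135, f(5) = 185, f(-5) = -275, f(9) = 873, f(-9) = -963, f(15) = 3645, f(-15) = -3735, f(45) = 92025, f(-45) = -92115; none is 0, so f has no rational root and is therefore irreducible over Q (a cubic with no linear factor over a field is irreducible). For an irreducible cubic, the Galois group is A_3 or S_3 according as the discriminant disc(f) = -4a^3 - 27b^2 = -4·(21)^3 - 27·(-45)^2 = -91719 is or is not a square in Q. Here disc(f) = -91719 is not a perfect square in Q, so the Galois group of f over Q is not contained in A_3 and must be all of S_3. The splitting field has degree |S_3| = 6 over Q, so [K : Q] = 6.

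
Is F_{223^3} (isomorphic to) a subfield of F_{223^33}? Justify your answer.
Yes: F_{223^3} is a subfield of F_{223^33}

F_{p^m} embeds in F_{p^n} iff m | n (since F_{p^n} is the splitting field of x^(p^n) - x, and F_{p^m} ⊂ F_{p^n} forces p^n to be a power of p^m, i.e. m | n; conversely if m | n then every root of x^(p^m) - x is a root of x^(p^n) - x). Here 3 | 33 (since 33 = 11·3), so F_{223^3} is a subfield of F_{223^33}, and [F_{223^33} : F_{223^3}] = 33/3 = 11.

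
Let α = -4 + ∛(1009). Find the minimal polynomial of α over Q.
m_α(x) = x^3 + 12x^2 + 48x - 945

Set β = α + 4 = ∛(1009), so β^3 = 1009. Then (α + 4)^3 - 1009 = 0, i.e. α is a root of g(x) = (x + 4)^3 - 1009 = x^3 + 12x^2 + 48x - 945. Since g(x) = h(x + 4) where h(x) = x^3 - 1009, and h is irreducible over Q (because 1009 is not a perfect cube, so h has no rational root, and a monic cubic with no rational root is irreducible), g is also irreducible (irreducibility is preserved under the substitution x → x + 4). Hence m_α(x) = x^3 + 12x^2 + 48x - 945.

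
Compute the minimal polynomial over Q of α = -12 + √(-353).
m_α(x) = x^2 + 24x + 497

From α + 12 = √(-353), squaring gives (α + 12)^2 = -353, i.e. α^2 + 24α + 144 = -353, so α^2 + 24α + 497 = 0. The discriminant of x^2 + 24x + 497 is (24)^2 - 4·(497) = 576 - 1988 = -1412, and 4·(-353) is not a perfect square in Q since -353 is squarefree and ≠ 1. Hence x^2 + 24x + 497 is irreducible over Q and is the minimal polynomial of α.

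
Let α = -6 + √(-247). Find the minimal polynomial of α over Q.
m_α(x) = x^2 + 12x + 283

From α + 6 = √(-247), squaring gives (α + 6)^2 = -247, i.e. α^2 + 12α + 36 = -247, so α^2 + 12α + 283 = 0. The discriminant of x^2 + 12x + 283 is (12)^2 - 4·(283) = 144 - 1132 = -988, and 4·(-247) is not a perfect square in Q since -247 is squarefree and ≠ 1. Hence x^2 + 12x + 283 is irreducible over Q and is the minimal polynomial of α.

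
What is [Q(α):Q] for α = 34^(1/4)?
[Q(α):Q] = 4

α is a root of x^4 - 34. By Eisenstein's criterion at the prime p = 2 (which divides the constant term 34 but p^2 = 4 does not, since 34 is squarefree), x^4 - 34 is irreducible over Q. Hence [Q(α):Q] = 4.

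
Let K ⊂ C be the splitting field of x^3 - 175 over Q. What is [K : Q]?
[K : Q] = 6

The roots of x^3 - 175 are ∛175, ω∛175, ω^2∛175 where ω = e^(2πi/3) is a primitive cube root of unity, so K = Q(∛175, ω). Now [Q(∛175):Q] = 3 (since 175 is not a perfect cube, x^3 - 175 is irreducible) and [Q(ω):Q] = 2. Both 2 and 3 divide [K:Q], and [K:Q] ≤ 3·2 = 6, so [K:Q] = 6. (Equivalently: Q(∛175) ⊂ R but ω ∉ R, so [K : Q(∛175)] = 2.)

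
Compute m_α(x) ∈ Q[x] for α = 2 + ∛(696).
m_α(x) = x^3 - 6x^2 + 12x - 704

Set β = α - 2 = ∛(696), so β^3 = 696. Then (α - 2)^3 - 696 = 0, i.e. α is a root of g(x) = (x - 2)^3 - 696 = x^3 - 6x^2 + 12x - 704. Since g(x) = h(x - 2) where h(x) = x^3 - 696, and h is irreducible over Q (because 696 is not a perfect cube, so h has no rational root, and a monic cubic with no rational root is irreducible), g is also irreducible (irreducibility is preserved under the substitution x → x - 2). Hence m_α(x) = x^3 - 6x^2 + 12x - 704.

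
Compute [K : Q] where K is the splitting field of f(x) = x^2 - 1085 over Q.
[K : Q] = 2

f(x) = x^2 - 1085 factors as (x - √1085)(x + √1085). The splitting field is K = Q(√1085). Since 1085 is squarefree and > 1, it is not a perfect square, so x^2 - 1085 is irreducible over Q and [Q(√1085) : Q] = 2. Hence [K : Q] = 2.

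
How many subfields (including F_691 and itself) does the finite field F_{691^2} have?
F_{691^2} has 2 subfields

The subfields of F_{p^n} are exactly the fields F_{p^d} for d | n (each is the fixed field of the unique index-d subgroup of Gal(F_{p^n}/F_p) ≅ Z/nZ). The divisors of n = 2 are {1, 2}, giving 2 subfields: F_{691^1}, F_{691^2}.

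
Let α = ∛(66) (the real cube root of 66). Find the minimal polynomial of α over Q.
m_α(x) = x^3 - 66

α satisfies α^3 = 66, so x^3 - 66 annihilates α. By the rational root test, a rational root p/q (in lowest terms) of x^3 - 66 would satisfy p^3 = 66 q^3, forcing q = 1 and p^3 = 66; but 66 is not a perfect cube, contradiction. A monic cubic over Q with no rational root is irreducible (any nontrivial factorization would include a linear factor). Hence x^3 - 66 is the minimal polynomial of α, and in particular [Q(α):Q] = 3.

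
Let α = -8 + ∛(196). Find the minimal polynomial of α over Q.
m_α(x) = x^3 + 24x^2 + 192x + 316

Set β = α + 8 = ∛(196), so β^3 = 196. Then (α + 8)^3 - 196 = 0, i.e. α is a root of g(x) = (x + 8)^3 - 196 = x^3 + 24x^2 + 192x + 316. Since g(x) = h(x + 8) where h(x) = x^3 - 196, and h is irreducible over Q (because 196 is not a perfect cube, so h has no rational root, and a monic cubic with no rational root is irreducible), g is also irreducible (irreducibility is preserved under the substitution x → x + 8). Hence m_α(x) = x^3 + 24x^2 + 192x + 316.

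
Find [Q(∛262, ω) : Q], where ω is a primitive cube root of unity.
[Q(∛262, ω) : Q] = 6

[Q(∛262):Q] = 3 (min poly x^3 - 262, irreducible since 262 is not a perfect cube). [Q(ω):Q] = 2 (min poly x^2 + x + 1). Since Q(∛262) ⊂ R and ω ∉ R, we have ω ∉ Q(∛262), so x^2 + x + 1 remains irreducible over Q(∛262) and [Q(∛262, ω) : Q(∛262)] = 2. By the tower law, [Q(∛262, ω) : Q] = 3 · 2 = 6. (In fact Q(∛262, ω) is the splitting field of x^3 - 262 over Q.)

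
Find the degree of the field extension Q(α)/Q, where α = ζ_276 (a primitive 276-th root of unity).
[Q(α):Q] = 88

The minimal polynomial of ζ_276 over Q is the 276-th cyclotomic polynomial Φ_276(x), which is irreducible over Q and has degree φ(276) = 88. Hence [Q(α):Q] = φ(276) = 88.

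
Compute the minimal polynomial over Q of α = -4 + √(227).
m_α(x) = x^2 + 8x - 211

From α + 4 = √(227), squaring gives (α + 4)^2 = 227, i.e. α^2 + 8α + 16 = 227, so α^2 + 8α - 211 = 0. The discriminant of x^2 + 8x - 211 is (8)^2 - 4·(-211) = 64 + 844 = 908, and 4·(227) is not a perfect square in Q since 227 is squarefree and ≠ 1. Hence x^2 + 8x - 211 is irreducible over Q and is the minimal polynomial of α.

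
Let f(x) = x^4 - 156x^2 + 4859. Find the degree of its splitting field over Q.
[K : Q] = 4

Solving the quadratic in x^2: x^2 = (156 ± √(156^2 - 4·4859))/2 = (156 ± √4900)/2 = (156 ± 70)/2, giving x^2 = 43 or x^2 = 113. So f(x) = (x^2 - 43)(x^2 - 113) and the roots of f are ±√43, ±√113. Hence the splitting field is K = Q(√43, √113). Since 43 and 113 are distinct squarefree integers > 1, their product 4859 is not a perfect square, so √113 ∉ Q(√43). By the tower law [K:Q] = [Q(√43,√113):Q(√43)] · [Q(√43):Q] = 2 · 2 = 4.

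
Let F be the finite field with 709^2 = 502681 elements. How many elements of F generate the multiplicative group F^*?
There are φ(502680) = 129920 primitive elements

F_q^* is cyclic of order q - 1 = 502680. A cyclic group of order m has exactly φ(m) generators. Here m = 502680 = 2^3 · 3 · 5 · 59 · 71, so the number of primitive elements is φ(502680) = 129920.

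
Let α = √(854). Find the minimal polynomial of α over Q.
m_α(x) = x^2 - 854

α satisfies α^2 - 854 = 0, so x^2 - 854 annihilates α. Since d = 854 is squarefree and ≠ 1, it is not a perfect square in Q, so x^2 - 854 has no rational root and is therefore irreducible over Q (a degree-2 polynomial over a field is irreducible iff it has no root). Hence m_α(x) = x^2 - 854.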